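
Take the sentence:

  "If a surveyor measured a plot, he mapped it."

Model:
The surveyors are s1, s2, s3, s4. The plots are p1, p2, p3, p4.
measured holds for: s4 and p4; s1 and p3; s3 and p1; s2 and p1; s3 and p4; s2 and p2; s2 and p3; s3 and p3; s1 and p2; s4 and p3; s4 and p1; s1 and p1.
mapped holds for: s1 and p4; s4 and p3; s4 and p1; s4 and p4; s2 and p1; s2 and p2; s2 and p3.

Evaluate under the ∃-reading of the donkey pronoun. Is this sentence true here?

False

"it" takes "a plot" as antecedent — a donkey pronoun bound across the clause boundary.
Weak reading: every surveyor s with some measured-plot has at least one measured-plot p such that mapped(s,p).
Per surveyor: s1:✗  s2:✓  s3:✗  s4:✓
s1 has no witness among its measured-plots.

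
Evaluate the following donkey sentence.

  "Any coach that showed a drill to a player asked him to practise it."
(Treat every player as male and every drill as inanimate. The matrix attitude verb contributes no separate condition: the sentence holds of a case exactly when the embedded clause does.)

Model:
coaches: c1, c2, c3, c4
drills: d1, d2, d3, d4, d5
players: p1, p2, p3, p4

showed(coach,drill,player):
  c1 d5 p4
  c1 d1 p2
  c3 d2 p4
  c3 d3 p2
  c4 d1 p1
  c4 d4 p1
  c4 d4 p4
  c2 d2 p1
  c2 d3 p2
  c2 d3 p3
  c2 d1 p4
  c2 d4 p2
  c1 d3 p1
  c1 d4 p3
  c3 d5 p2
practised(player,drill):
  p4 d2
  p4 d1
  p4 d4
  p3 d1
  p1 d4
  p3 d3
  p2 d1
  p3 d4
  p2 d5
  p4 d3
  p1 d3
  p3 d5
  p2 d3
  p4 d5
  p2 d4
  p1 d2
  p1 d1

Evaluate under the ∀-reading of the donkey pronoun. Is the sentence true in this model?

"him" takes "a player" as antecedent and "it" takes "a drill"; both are donkey pronouns co-varying with the restrictor.
Strong reading: for every (c,d,p) with showed(c,d,p), practised(p,d).
Restrictor triples: (c1,d1,p2)→practised(p2,d1) ✓  (c1,d3,p1)→practised(p1,d3) ✓  (c1,d4,p3)→practised(p3,d4) ✓  (c1,d5,p4)→practised(p4,d5) ✓  (c2,d1,p4)→practised(p4,d1) ✓  (c2,d2,p1)→practised(p1,d2) ✓  (c2,d3,p2)→practised(p2,d3) ✓  (c2,d3,p3)→practised(p3,d3) ✓  (c2,d4,p2)→practised(p2,d4) ✓  (c3,d2,p4)→practised(p4,d2) ✓  (c3,d3,p2)→practised(p2,d3) ✓  (c3,d5,p2)→practised(p2,d5) ✓  (c4,d1,p1)→practised(p1,d1) ✓  (c4,d4,p1)→practised(p1,d4) ✓  (c4,d4,p4)→practised(p4,d4) ✓
Every restrictor triple satisfies the scope.

True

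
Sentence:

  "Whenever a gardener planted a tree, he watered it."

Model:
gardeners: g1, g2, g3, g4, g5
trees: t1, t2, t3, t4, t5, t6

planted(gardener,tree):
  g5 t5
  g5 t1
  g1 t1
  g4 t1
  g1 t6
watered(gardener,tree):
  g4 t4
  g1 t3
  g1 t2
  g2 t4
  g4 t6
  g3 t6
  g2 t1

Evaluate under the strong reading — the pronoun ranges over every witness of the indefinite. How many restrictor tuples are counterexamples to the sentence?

"it" takes "a tree" as antecedent — a donkey pronoun bound across the clause boundary.
Strong reading: for every (g,t) with planted(g,t), watered(g,t).
Restrictor pairs: (g1,t1) ✗  (g1,t6) ✗  (g4,t1) ✗  (g5,t1) ✗  (g5,t5) ✗
Counterexamples (restrictor pairs failing the scope): 5.

5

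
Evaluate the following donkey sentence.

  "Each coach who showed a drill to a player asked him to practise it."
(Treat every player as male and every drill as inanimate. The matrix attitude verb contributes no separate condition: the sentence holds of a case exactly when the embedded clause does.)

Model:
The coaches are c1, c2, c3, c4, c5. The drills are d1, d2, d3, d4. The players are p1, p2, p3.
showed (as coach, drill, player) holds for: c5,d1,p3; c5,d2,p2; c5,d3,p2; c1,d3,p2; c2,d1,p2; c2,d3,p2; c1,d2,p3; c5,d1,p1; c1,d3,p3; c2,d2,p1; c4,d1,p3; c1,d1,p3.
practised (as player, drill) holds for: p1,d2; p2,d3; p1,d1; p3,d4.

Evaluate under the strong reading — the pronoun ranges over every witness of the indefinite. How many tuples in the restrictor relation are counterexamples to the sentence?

"him" takes "a player" as antecedent and "it" takes "a drill"; both are donkey pronouns co-varying with the restrictor.
Strong reading: for every (c,d,p) with showed(c,d,p), practised(p,d).
Restrictor triples: (c1,d1,p3)→practised(p3,d1) ✗  (c1,d2,p3)→practised(p3,d2) ✗  (c1,d3,p2)→practised(p2,d3) ✓  (c1,d3,p3)→practised(p3,d3) ✗  (c2,d1,p2)→practised(p2,d1) ✗  (c2,d2,p1)→practised(p1,d2) ✓  (c2,d3,p2)→practised(p2,d3) ✓  (c4,d1,p3)→practised(p3,d1) ✗  (c5,d1,p1)→practised(p1,d1) ✓  (c5,d1,p3)→practised(p3,d1) ✗  (c5,d2,p2)→practised(p2,d2) ✗  (c5,d3,p2)→practised(p2,d3) ✓
Counterexamples (restrictor triples failing the scope): 7.

7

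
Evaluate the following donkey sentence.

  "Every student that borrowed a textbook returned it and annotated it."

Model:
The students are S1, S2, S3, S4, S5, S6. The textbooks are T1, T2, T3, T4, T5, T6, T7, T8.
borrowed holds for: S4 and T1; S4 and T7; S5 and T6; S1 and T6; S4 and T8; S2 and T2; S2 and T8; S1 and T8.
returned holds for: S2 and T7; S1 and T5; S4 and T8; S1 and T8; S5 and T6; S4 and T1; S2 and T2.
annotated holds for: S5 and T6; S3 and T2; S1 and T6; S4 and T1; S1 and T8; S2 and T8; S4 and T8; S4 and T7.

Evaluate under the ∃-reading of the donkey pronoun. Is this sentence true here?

"it" takes "a textbook" as antecedent — a donkey pronoun bound across the clause boundary.
Weak reading: every student s with some borrowed-textbook has at least one borrowed-textbook t such that returned(s,t) ∧ annotated(s,t).
Per student: S1:✓  S2:✗  S4:✓  S5:✓
S2 has no witness among its borrowed-textbooks.

False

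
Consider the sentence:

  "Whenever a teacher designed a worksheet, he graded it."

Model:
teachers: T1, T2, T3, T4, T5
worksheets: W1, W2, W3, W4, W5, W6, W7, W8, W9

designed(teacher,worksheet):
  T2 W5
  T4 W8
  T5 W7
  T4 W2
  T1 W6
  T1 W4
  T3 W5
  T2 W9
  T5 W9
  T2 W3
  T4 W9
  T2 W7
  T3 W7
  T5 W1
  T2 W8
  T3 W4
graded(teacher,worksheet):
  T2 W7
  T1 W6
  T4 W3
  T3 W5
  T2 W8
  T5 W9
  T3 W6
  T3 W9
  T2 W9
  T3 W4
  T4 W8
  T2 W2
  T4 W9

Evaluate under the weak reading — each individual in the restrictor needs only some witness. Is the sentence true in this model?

True

"it" takes "a worksheet" as antecedent — a donkey pronoun bound across the clause boundary.
Weak reading: every teacher t with some designed-worksheet has at least one designed-worksheet w such that graded(t,w).
Per teacher: T1:✓  T2:✓  T3:✓  T4:✓  T5:✓
Every teacher in the restrictor has a witness.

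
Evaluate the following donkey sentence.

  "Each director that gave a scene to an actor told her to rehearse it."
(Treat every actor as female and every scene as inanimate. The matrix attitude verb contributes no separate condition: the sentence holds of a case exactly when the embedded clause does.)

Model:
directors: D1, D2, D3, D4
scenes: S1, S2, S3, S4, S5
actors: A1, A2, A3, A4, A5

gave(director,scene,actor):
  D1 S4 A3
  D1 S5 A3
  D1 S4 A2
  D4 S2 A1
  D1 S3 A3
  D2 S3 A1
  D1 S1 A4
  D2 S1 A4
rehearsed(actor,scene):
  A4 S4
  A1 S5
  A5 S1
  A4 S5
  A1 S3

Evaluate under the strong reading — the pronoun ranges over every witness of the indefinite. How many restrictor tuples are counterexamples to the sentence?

7

"her" takes "an actor" as antecedent and "it" takes "a scene"; both are donkey pronouns co-varying with the restrictor.
Strong reading: for every (d,s,a) with gave(d,s,a), rehearsed(a,s).
Restrictor triples: (D1,S1,A4)→rehearsed(A4,S1) ✗  (D1,S3,A3)→rehearsed(A3,S3) ✗  (D1,S4,A2)→rehearsed(A2,S4) ✗  (D1,S4,A3)→rehearsed(A3,S4) ✗  (D1,S5,A3)→rehearsed(A3,S5) ✗  (D2,S1,A4)→rehearsed(A4,S1) ✗  (D2,S3,A1)→rehearsed(A1,S3) ✓  (D4,S2,A1)→rehearsed(A1,S2) ✗
Counterexamples (restrictor triples failing the scope): 7.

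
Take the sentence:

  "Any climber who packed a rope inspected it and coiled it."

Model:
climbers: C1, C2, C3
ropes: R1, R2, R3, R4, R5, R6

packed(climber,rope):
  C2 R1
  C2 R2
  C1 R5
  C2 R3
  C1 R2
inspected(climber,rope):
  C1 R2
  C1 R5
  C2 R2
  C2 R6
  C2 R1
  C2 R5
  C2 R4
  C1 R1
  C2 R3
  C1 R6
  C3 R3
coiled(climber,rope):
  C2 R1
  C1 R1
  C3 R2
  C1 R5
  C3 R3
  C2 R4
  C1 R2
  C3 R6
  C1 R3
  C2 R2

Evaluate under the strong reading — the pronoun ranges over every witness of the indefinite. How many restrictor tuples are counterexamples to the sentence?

1

"it" takes "a rope" as antecedent — a donkey pronoun bound across the clause boundary.
Strong reading: for every (c,r) with packed(c,r), inspected(c,r) ∧ coiled(c,r).
Restrictor pairs: (C1,R2) ✓  (C1,R5) ✓  (C2,R1) ✓  (C2,R2) ✓  (C2,R3) ✗
Counterexamples (restrictor pairs failing the scope): 1.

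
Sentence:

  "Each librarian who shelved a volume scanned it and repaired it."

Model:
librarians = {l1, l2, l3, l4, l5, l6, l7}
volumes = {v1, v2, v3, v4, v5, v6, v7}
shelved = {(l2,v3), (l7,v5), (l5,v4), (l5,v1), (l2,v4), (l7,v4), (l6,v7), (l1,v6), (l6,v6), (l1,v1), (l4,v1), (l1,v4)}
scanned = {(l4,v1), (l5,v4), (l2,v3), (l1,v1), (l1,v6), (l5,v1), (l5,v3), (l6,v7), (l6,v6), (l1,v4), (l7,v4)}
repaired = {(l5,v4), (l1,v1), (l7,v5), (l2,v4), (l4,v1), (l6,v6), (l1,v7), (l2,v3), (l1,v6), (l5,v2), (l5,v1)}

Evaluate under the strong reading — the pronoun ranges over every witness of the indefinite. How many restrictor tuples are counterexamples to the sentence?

"it" takes "a volume" as antecedent — a donkey pronoun bound across the clause boundary.
Strong reading: for every (l,v) with shelved(l,v), scanned(l,v) ∧ repaired(l,v).
Restrictor pairs: (l1,v1) ✓  (l1,v4) ✗  (l1,v6) ✓  (l2,v3) ✓  (l2,v4) ✗  (l4,v1) ✓  (l5,v1) ✓  (l5,v4) ✓  (l6,v6) ✓  (l6,v7) ✗  (l7,v4) ✗  (l7,v5) ✗
Counterexamples (restrictor pairs failing the scope): 5.

5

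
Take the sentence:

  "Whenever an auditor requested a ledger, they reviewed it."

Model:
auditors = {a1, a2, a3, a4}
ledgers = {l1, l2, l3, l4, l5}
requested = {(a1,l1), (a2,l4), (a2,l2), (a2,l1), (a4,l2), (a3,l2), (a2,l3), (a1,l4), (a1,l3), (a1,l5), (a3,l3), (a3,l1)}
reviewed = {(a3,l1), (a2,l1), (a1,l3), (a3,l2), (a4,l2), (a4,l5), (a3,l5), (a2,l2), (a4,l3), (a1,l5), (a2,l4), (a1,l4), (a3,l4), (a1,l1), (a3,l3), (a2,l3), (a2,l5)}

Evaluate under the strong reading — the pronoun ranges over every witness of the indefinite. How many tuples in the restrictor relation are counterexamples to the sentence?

"it" takes "a ledger" as antecedent — a donkey pronoun bound across the clause boundary.
Strong reading: for every (a,l) with requested(a,l), reviewed(a,l).
Restrictor pairs: (a1,l1) ✓  (a1,l3) ✓  (a1,l4) ✓  (a1,l5) ✓  (a2,l1) ✓  (a2,l2) ✓  (a2,l3) ✓  (a2,l4) ✓  (a3,l1) ✓  (a3,l2) ✓  (a3,l3) ✓  (a4,l2) ✓
Counterexamples (restrictor pairs failing the scope): 0.

0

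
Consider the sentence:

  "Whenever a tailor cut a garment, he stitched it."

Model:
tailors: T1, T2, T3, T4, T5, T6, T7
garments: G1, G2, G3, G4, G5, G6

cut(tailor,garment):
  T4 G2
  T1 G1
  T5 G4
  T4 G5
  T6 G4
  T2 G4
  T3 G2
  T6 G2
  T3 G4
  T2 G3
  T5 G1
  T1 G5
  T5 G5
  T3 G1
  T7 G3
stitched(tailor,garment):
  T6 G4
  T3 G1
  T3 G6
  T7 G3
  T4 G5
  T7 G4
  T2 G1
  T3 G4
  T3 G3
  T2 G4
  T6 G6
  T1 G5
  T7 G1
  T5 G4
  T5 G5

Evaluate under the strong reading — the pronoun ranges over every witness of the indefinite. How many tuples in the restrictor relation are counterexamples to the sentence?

6

"it" takes "a garment" as antecedent — a donkey pronoun bound across the clause boundary.
Strong reading: for every (t,g) with cut(t,g), stitched(t,g).
Restrictor pairs: (T1,G1) ✗  (T1,G5) ✓  (T2,G3) ✗  (T2,G4) ✓  (T3,G1) ✓  (T3,G2) ✗  (T3,G4) ✓  (T4,G2) ✗  (T4,G5) ✓  (T5,G1) ✗  (T5,G4) ✓  (T5,G5) ✓  (T6,G2) ✗  (T6,G4) ✓  (T7,G3) ✓
Counterexamples (restrictor pairs failing the scope): 6.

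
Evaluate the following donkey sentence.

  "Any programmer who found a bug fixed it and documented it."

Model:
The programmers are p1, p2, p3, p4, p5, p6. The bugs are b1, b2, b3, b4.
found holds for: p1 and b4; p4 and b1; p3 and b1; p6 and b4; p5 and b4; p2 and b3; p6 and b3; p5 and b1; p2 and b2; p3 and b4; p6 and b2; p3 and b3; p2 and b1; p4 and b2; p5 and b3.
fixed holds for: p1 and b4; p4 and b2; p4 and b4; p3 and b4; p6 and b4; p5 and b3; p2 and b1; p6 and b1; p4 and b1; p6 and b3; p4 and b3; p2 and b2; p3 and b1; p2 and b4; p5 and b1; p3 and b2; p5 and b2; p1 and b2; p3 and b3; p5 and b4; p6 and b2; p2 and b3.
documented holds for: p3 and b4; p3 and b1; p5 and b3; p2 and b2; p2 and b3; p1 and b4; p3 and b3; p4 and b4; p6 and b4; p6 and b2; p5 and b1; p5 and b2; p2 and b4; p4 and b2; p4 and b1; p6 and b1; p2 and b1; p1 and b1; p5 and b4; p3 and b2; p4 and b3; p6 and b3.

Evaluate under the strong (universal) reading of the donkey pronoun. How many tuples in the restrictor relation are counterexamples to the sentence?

0

"it" takes "a bug" as antecedent — a donkey pronoun bound across the clause boundary.
Strong reading: for every (p,b) with found(p,b), fixed(p,b) ∧ documented(p,b).
Restrictor pairs: (p1,b4) ✓  (p2,b1) ✓  (p2,b2) ✓  (p2,b3) ✓  (p3,b1) ✓  (p3,b3) ✓  (p3,b4) ✓  (p4,b1) ✓  (p4,b2) ✓  (p5,b1) ✓  (p5,b3) ✓  (p5,b4) ✓  (p6,b2) ✓  (p6,b3) ✓  (p6,b4) ✓
Counterexamples (restrictor pairs failing the scope): 0.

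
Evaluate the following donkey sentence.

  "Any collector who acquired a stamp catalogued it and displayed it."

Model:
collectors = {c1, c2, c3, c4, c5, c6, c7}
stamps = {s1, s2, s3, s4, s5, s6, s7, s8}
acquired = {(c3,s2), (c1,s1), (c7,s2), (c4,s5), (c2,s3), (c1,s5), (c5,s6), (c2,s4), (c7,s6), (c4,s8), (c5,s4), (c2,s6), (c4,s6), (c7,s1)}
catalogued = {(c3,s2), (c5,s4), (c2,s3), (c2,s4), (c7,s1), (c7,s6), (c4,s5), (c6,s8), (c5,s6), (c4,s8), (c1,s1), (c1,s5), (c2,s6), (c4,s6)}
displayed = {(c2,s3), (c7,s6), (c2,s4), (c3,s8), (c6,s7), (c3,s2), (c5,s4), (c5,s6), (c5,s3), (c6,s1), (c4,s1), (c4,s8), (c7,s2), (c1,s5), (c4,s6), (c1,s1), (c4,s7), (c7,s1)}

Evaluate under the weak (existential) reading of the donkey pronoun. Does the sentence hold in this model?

"it" takes "a stamp" as antecedent — a donkey pronoun bound across the clause boundary.
Weak reading: every collector c with some acquired-stamp has at least one acquired-stamp s such that catalogued(c,s) ∧ displayed(c,s).
Per collector: c1:✓  c2:✓  c3:✓  c4:✓  c5:✓  c7:✓
Every collector in the restrictor has a witness.

True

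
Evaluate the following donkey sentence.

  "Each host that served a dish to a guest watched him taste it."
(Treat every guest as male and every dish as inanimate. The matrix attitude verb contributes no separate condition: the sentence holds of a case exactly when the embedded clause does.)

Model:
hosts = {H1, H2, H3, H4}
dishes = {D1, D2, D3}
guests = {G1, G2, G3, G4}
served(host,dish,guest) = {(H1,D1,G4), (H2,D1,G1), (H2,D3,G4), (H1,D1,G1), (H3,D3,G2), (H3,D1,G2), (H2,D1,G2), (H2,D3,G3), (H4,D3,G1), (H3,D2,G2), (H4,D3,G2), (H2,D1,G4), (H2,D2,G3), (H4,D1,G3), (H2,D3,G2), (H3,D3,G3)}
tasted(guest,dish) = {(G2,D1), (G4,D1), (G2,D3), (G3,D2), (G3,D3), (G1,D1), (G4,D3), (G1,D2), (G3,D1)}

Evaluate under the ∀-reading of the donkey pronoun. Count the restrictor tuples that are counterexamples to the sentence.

2

"him" takes "a guest" as antecedent and "it" takes "a dish"; both are donkey pronouns co-varying with the restrictor.
Strong reading: for every (h,d,g) with served(h,d,g), tasted(g,d).
Restrictor triples: (H1,D1,G1)→tasted(G1,D1) ✓  (H1,D1,G4)→tasted(G4,D1) ✓  (H2,D1,G1)→tasted(G1,D1) ✓  (H2,D1,G2)→tasted(G2,D1) ✓  (H2,D1,G4)→tasted(G4,D1) ✓  (H2,D2,G3)→tasted(G3,D2) ✓  (H2,D3,G2)→tasted(G2,D3) ✓  (H2,D3,G3)→tasted(G3,D3) ✓  (H2,D3,G4)→tasted(G4,D3) ✓  (H3,D1,G2)→tasted(G2,D1) ✓  (H3,D2,G2)→tasted(G2,D2) ✗  (H3,D3,G2)→tasted(G2,D3) ✓  (H3,D3,G3)→tasted(G3,D3) ✓  (H4,D1,G3)→tasted(G3,D1) ✓  (H4,D3,G1)→tasted(G1,D3) ✗  (H4,D3,G2)→tasted(G2,D3) ✓
Counterexamples (restrictor triples failing the scope): 2.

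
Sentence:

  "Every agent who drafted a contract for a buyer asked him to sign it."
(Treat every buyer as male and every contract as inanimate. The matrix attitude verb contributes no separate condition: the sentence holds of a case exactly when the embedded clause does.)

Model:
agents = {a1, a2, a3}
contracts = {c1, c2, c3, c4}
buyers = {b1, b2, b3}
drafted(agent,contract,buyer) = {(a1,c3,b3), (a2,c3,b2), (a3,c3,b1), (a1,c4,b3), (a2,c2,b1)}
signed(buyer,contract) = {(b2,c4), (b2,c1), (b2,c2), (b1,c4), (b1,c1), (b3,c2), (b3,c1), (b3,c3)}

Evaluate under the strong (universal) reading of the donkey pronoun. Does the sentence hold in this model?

"him" takes "a buyer" as antecedent and "it" takes "a contract"; both are donkey pronouns co-varying with the restrictor.
Strong reading: for every (a,c,b) with drafted(a,c,b), signed(b,c).
Restrictor triples: (a1,c3,b3)→signed(b3,c3) ✓  (a1,c4,b3)→signed(b3,c4) ✗  (a2,c2,b1)→signed(b1,c2) ✗  (a2,c3,b2)→signed(b2,c3) ✗  (a3,c3,b1)→signed(b1,c3) ✗
Counterexample: (a1,c4,b3) — signed(b3,c4) does not hold.

False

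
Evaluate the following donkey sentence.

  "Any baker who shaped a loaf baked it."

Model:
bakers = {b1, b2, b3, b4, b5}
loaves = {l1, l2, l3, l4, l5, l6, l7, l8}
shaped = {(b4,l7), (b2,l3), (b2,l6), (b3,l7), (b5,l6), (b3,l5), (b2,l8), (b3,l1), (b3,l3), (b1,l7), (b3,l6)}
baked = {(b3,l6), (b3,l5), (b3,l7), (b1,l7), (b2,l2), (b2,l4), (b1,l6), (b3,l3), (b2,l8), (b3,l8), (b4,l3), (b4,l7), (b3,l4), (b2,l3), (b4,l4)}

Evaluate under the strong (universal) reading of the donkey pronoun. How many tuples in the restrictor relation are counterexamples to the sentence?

"it" takes "a loaf" as antecedent — a donkey pronoun bound across the clause boundary.
Strong reading: for every (b,l) with shaped(b,l), baked(b,l).
Restrictor pairs: (b1,l7) ✓  (b2,l3) ✓  (b2,l6) ✗  (b2,l8) ✓  (b3,l1) ✗  (b3,l3) ✓  (b3,l5) ✓  (b3,l6) ✓  (b3,l7) ✓  (b4,l7) ✓  (b5,l6) ✗
Counterexamples (restrictor pairs failing the scope): 3.

3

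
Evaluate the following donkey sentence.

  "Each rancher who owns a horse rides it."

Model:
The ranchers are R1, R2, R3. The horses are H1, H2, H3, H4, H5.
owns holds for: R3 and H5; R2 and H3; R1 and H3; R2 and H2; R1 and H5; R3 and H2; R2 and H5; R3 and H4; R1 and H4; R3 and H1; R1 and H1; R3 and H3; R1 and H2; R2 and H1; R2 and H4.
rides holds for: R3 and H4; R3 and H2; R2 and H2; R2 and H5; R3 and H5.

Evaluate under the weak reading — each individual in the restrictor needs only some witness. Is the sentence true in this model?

False

"it" takes "a horse" as antecedent — a donkey pronoun bound across the clause boundary.
Weak reading: every rancher r with some owns-horse has at least one owns-horse h such that rides(r,h).
Per rancher: R1:✗  R2:✓  R3:✓
R1 has no witness among its owns-horses.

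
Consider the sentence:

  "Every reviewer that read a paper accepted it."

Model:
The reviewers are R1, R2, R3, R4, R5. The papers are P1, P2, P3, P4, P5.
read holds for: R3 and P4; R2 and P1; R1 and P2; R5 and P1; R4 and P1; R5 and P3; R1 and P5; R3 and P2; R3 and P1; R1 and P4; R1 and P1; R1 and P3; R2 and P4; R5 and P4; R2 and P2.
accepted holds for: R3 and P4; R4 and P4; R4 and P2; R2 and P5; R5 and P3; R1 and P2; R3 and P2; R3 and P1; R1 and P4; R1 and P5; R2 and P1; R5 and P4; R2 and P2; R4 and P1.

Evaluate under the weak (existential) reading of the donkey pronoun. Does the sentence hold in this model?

True

"it" takes "a paper" as antecedent — a donkey pronoun bound across the clause boundary.
Weak reading: every reviewer r with some read-paper has at least one read-paper p such that accepted(r,p).
Per reviewer: R1:✓  R2:✓  R3:✓  R4:✓  R5:✓
Every reviewer in the restrictor has a witness.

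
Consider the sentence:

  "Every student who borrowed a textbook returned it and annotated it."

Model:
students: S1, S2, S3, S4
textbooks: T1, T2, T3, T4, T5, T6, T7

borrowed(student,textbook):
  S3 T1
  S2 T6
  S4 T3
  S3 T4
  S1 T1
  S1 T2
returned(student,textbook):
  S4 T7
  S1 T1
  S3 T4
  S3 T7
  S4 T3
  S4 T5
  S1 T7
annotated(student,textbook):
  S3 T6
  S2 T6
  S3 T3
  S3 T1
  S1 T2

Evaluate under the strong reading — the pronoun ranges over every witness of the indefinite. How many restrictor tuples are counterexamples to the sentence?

6

"it" takes "a textbook" as antecedent — a donkey pronoun bound across the clause boundary.
Strong reading: for every (s,t) with borrowed(s,t), returned(s,t) ∧ annotated(s,t).
Restrictor pairs: (S1,T1) ✗  (S1,T2) ✗  (S2,T6) ✗  (S3,T1) ✗  (S3,T4) ✗  (S4,T3) ✗
Counterexamples (restrictor pairs failing the scope): 6.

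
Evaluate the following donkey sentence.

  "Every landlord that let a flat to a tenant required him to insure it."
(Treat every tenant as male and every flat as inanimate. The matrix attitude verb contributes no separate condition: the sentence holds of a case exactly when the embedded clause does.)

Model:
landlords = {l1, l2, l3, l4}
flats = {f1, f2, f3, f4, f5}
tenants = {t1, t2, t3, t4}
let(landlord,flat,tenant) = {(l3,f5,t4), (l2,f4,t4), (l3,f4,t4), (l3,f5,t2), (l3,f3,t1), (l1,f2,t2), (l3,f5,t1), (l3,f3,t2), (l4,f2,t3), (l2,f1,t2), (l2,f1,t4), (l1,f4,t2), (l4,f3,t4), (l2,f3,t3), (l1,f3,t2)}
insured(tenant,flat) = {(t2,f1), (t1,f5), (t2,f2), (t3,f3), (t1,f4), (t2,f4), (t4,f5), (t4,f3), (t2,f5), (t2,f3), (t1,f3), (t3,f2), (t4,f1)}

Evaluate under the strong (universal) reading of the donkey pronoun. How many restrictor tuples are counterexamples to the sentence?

2

"him" takes "a tenant" as antecedent and "it" takes "a flat"; both are donkey pronouns co-varying with the restrictor.
Strong reading: for every (l,f,t) with let(l,f,t), insured(t,f).
Restrictor triples: (l1,f2,t2)→insured(t2,f2) ✓  (l1,f3,t2)→insured(t2,f3) ✓  (l1,f4,t2)→insured(t2,f4) ✓  (l2,f1,t2)→insured(t2,f1) ✓  (l2,f1,t4)→insured(t4,f1) ✓  (l2,f3,t3)→insured(t3,f3) ✓  (l2,f4,t4)→insured(t4,f4) ✗  (l3,f3,t1)→insured(t1,f3) ✓  (l3,f3,t2)→insured(t2,f3) ✓  (l3,f4,t4)→insured(t4,f4) ✗  (l3,f5,t1)→insured(t1,f5) ✓  (l3,f5,t2)→insured(t2,f5) ✓  (l3,f5,t4)→insured(t4,f5) ✓  (l4,f2,t3)→insured(t3,f2) ✓  (l4,f3,t4)→insured(t4,f3) ✓
Counterexamples (restrictor triples failing the scope): 2.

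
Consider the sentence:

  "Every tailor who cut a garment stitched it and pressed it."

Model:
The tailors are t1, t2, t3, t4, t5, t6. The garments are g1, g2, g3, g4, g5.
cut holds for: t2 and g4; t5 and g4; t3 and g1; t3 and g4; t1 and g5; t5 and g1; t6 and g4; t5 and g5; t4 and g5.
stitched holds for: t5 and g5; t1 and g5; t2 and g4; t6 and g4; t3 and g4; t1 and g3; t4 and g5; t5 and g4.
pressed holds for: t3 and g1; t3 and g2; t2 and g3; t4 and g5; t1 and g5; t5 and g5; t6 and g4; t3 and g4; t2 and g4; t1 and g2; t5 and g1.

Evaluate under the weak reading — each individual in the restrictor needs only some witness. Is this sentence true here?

True

"it" takes "a garment" as antecedent — a donkey pronoun bound across the clause boundary.
Weak reading: every tailor t with some cut-garment has at least one cut-garment g such that stitched(t,g) ∧ pressed(t,g).
Per tailor: t1:✓  t2:✓  t3:✓  t4:✓  t5:✓  t6:✓
Every tailor in the restrictor has a witness.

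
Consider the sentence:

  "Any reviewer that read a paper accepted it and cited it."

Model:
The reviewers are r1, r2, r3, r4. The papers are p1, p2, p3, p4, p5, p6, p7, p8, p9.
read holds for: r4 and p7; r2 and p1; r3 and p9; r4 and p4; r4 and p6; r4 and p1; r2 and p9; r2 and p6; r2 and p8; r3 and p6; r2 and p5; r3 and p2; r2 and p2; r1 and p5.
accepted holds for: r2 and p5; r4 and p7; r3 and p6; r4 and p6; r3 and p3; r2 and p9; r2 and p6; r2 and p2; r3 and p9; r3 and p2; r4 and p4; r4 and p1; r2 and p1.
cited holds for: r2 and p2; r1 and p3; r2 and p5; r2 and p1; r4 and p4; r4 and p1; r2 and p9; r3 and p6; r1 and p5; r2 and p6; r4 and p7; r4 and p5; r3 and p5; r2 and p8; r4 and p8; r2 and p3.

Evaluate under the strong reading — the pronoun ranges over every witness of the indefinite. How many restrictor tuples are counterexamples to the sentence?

5

"it" takes "a paper" as antecedent — a donkey pronoun bound across the clause boundary.
Strong reading: for every (r,p) with read(r,p), accepted(r,p) ∧ cited(r,p).
Restrictor pairs: (r1,p5) ✗  (r2,p1) ✓  (r2,p2) ✓  (r2,p5) ✓  (r2,p6) ✓  (r2,p8) ✗  (r2,p9) ✓  (r3,p2) ✗  (r3,p6) ✓  (r3,p9) ✗  (r4,p1) ✓  (r4,p4) ✓  (r4,p6) ✗  (r4,p7) ✓
Counterexamples (restrictor pairs failing the scope): 5.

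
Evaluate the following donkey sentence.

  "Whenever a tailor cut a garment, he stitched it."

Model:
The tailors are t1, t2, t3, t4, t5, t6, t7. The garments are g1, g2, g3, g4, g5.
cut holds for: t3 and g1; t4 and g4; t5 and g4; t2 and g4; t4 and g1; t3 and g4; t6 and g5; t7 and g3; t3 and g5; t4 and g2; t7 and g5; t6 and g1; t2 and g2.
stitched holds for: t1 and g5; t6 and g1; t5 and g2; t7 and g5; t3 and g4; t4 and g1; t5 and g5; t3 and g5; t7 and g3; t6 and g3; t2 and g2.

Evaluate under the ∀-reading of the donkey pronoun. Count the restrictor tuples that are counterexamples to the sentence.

6

"it" takes "a garment" as antecedent — a donkey pronoun bound across the clause boundary.
Strong reading: for every (t,g) with cut(t,g), stitched(t,g).
Restrictor pairs: (t2,g2) ✓  (t2,g4) ✗  (t3,g1) ✗  (t3,g4) ✓  (t3,g5) ✓  (t4,g1) ✓  (t4,g2) ✗  (t4,g4) ✗  (t5,g4) ✗  (t6,g1) ✓  (t6,g5) ✗  (t7,g3) ✓  (t7,g5) ✓
Counterexamples (restrictor pairs failing the scope): 6.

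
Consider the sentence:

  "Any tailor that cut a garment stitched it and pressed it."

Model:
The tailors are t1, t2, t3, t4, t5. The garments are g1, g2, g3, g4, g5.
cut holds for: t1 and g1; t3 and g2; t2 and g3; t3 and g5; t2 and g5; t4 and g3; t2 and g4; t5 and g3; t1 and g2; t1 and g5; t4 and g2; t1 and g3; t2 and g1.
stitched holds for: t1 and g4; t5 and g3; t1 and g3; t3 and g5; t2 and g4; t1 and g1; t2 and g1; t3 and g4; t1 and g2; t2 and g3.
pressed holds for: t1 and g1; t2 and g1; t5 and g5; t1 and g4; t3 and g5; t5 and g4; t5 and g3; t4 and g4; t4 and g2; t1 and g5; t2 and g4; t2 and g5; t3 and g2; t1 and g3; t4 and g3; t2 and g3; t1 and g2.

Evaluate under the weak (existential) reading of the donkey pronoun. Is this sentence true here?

"it" takes "a garment" as antecedent — a donkey pronoun bound across the clause boundary.
Weak reading: every tailor t with some cut-garment has at least one cut-garment g such that stitched(t,g) ∧ pressed(t,g).
Per tailor: t1:✓  t2:✓  t3:✓  t4:✗  t5:✓
t4 has no witness among its cut-garments.

False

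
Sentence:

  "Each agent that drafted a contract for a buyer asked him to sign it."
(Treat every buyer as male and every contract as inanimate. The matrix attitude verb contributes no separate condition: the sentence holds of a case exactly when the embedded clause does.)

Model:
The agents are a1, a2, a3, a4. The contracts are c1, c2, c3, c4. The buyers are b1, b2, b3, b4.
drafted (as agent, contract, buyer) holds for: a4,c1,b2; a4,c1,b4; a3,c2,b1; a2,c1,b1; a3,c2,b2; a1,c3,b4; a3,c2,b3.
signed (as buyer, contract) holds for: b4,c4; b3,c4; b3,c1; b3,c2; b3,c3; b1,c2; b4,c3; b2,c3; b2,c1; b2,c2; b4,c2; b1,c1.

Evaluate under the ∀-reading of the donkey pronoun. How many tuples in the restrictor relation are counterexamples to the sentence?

1

"him" takes "a buyer" as antecedent and "it" takes "a contract"; both are donkey pronouns co-varying with the restrictor.
Strong reading: for every (a,c,b) with drafted(a,c,b), signed(b,c).
Restrictor triples: (a1,c3,b4)→signed(b4,c3) ✓  (a2,c1,b1)→signed(b1,c1) ✓  (a3,c2,b1)→signed(b1,c2) ✓  (a3,c2,b2)→signed(b2,c2) ✓  (a3,c2,b3)→signed(b3,c2) ✓  (a4,c1,b2)→signed(b2,c1) ✓  (a4,c1,b4)→signed(b4,c1) ✗
Counterexamples (restrictor triples failing the scope): 1.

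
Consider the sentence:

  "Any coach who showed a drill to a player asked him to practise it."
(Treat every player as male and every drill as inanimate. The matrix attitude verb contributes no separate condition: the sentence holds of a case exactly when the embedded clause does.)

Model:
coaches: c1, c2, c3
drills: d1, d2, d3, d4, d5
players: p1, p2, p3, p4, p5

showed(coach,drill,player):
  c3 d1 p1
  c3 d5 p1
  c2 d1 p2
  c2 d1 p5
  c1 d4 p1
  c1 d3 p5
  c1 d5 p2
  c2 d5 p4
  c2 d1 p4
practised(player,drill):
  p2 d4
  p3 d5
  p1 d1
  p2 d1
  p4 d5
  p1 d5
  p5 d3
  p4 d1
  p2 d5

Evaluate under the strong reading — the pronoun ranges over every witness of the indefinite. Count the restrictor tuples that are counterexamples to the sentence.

2

"him" takes "a player" as antecedent and "it" takes "a drill"; both are donkey pronouns co-varying with the restrictor.
Strong reading: for every (c,d,p) with showed(c,d,p), practised(p,d).
Restrictor triples: (c1,d3,p5)→practised(p5,d3) ✓  (c1,d4,p1)→practised(p1,d4) ✗  (c1,d5,p2)→practised(p2,d5) ✓  (c2,d1,p2)→practised(p2,d1) ✓  (c2,d1,p4)→practised(p4,d1) ✓  (c2,d1,p5)→practised(p5,d1) ✗  (c2,d5,p4)→practised(p4,d5) ✓  (c3,d1,p1)→practised(p1,d1) ✓  (c3,d5,p1)→practised(p1,d5) ✓
Counterexamples (restrictor triples failing the scope): 2.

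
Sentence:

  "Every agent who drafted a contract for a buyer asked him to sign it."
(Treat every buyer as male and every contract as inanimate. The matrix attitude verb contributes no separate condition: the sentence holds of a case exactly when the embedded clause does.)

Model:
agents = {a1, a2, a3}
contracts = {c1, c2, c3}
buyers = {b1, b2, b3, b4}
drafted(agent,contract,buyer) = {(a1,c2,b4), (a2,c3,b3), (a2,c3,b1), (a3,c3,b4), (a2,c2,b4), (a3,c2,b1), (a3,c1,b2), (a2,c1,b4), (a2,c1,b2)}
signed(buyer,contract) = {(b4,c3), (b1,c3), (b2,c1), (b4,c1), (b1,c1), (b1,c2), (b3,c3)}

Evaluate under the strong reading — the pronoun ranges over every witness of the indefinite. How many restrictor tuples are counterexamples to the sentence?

"him" takes "a buyer" as antecedent and "it" takes "a contract"; both are donkey pronouns co-varying with the restrictor.
Strong reading: for every (a,c,b) with drafted(a,c,b), signed(b,c).
Restrictor triples: (a1,c2,b4)→signed(b4,c2) ✗  (a2,c1,b2)→signed(b2,c1) ✓  (a2,c1,b4)→signed(b4,c1) ✓  (a2,c2,b4)→signed(b4,c2) ✗  (a2,c3,b1)→signed(b1,c3) ✓  (a2,c3,b3)→signed(b3,c3) ✓  (a3,c1,b2)→signed(b2,c1) ✓  (a3,c2,b1)→signed(b1,c2) ✓  (a3,c3,b4)→signed(b4,c3) ✓
Counterexamples (restrictor triples failing the scope): 2.

2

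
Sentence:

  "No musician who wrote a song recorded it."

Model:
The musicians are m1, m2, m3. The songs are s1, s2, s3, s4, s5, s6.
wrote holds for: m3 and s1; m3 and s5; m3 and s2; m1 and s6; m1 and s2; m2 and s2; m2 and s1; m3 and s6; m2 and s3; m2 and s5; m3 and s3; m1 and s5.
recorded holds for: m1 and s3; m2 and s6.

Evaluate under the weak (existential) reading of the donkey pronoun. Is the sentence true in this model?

True

"it" takes "a song" as antecedent — a donkey pronoun bound across the clause boundary.
Truth condition: for no (m,s) with wrote(m,s) does recorded(m,s) hold.
Restrictor pairs — does the scope hold? (m1,s2):fails  (m1,s5):fails  (m1,s6):fails  (m2,s1):fails  (m2,s2):fails  (m2,s3):fails  (m2,s5):fails  (m3,s1):fails  (m3,s2):fails  (m3,s3):fails  (m3,s5):fails  (m3,s6):fails
Scope holds for no restrictor pair, so the sentence is true.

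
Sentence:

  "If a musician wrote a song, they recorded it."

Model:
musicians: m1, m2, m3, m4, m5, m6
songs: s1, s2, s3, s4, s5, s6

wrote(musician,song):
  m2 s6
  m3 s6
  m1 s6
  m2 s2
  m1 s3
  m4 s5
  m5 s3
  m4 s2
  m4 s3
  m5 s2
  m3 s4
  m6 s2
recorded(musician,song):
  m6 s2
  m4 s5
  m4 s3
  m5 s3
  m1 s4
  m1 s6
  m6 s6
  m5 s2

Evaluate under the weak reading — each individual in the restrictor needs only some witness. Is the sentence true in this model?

"it" takes "a song" as antecedent — a donkey pronoun bound across the clause boundary.
Weak reading: every musician m with some wrote-song has at least one wrote-song s such that recorded(m,s).
Per musician: m1:✓  m2:✗  m3:✗  m4:✓  m5:✓  m6:✓
m2 has no witness among its wrote-songs.

False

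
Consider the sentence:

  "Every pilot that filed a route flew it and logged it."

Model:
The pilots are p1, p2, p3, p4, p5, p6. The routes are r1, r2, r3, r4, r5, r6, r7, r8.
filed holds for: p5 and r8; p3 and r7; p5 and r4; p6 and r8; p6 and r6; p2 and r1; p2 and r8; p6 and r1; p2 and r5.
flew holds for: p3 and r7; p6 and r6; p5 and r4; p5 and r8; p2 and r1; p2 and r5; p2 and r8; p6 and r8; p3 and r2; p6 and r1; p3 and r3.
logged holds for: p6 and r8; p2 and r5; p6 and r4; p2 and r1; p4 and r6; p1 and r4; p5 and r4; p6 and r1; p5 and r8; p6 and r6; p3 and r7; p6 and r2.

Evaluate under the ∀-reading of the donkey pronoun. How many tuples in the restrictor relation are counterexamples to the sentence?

1

"it" takes "a route" as antecedent — a donkey pronoun bound across the clause boundary.
Strong reading: for every (p,r) with filed(p,r), flew(p,r) ∧ logged(p,r).
Restrictor pairs: (p2,r1) ✓  (p2,r5) ✓  (p2,r8) ✗  (p3,r7) ✓  (p5,r4) ✓  (p5,r8) ✓  (p6,r1) ✓  (p6,r6) ✓  (p6,r8) ✓
Counterexamples (restrictor pairs failing the scope): 1.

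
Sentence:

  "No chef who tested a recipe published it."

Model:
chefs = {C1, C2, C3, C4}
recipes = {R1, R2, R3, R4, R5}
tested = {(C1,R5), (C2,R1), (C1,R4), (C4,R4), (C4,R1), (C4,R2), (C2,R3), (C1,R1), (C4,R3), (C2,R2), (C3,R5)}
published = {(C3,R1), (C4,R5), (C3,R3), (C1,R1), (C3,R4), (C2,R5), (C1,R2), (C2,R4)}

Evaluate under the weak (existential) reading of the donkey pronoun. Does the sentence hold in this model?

"it" takes "a recipe" as antecedent — a donkey pronoun bound across the clause boundary.
Truth condition: for no (c,r) with tested(c,r) does published(c,r) hold.
Restrictor pairs — does the scope hold? (C1,R1):holds  (C1,R4):fails  (C1,R5):fails  (C2,R1):fails  (C2,R2):fails  (C2,R3):fails  (C3,R5):fails  (C4,R1):fails  (C4,R2):fails  (C4,R3):fails  (C4,R4):fails
Scope holds for 1 pair(s), so the sentence is false.

False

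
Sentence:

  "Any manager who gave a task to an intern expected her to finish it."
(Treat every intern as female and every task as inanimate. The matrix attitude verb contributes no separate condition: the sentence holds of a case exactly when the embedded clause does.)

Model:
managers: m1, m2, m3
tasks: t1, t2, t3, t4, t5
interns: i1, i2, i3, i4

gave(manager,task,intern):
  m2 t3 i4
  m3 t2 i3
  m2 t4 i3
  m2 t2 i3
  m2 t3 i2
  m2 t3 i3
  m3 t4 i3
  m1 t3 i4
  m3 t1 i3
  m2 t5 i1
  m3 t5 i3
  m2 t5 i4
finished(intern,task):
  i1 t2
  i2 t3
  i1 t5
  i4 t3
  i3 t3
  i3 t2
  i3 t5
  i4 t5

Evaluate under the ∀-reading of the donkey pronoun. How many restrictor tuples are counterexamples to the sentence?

"her" takes "an intern" as antecedent and "it" takes "a task"; both are donkey pronouns co-varying with the restrictor.
Strong reading: for every (m,t,i) with gave(m,t,i), finished(i,t).
Restrictor triples: (m1,t3,i4)→finished(i4,t3) ✓  (m2,t2,i3)→finished(i3,t2) ✓  (m2,t3,i2)→finished(i2,t3) ✓  (m2,t3,i3)→finished(i3,t3) ✓  (m2,t3,i4)→finished(i4,t3) ✓  (m2,t4,i3)→finished(i3,t4) ✗  (m2,t5,i1)→finished(i1,t5) ✓  (m2,t5,i4)→finished(i4,t5) ✓  (m3,t1,i3)→finished(i3,t1) ✗  (m3,t2,i3)→finished(i3,t2) ✓  (m3,t4,i3)→finished(i3,t4) ✗  (m3,t5,i3)→finished(i3,t5) ✓
Counterexamples (restrictor triples failing the scope): 3.

3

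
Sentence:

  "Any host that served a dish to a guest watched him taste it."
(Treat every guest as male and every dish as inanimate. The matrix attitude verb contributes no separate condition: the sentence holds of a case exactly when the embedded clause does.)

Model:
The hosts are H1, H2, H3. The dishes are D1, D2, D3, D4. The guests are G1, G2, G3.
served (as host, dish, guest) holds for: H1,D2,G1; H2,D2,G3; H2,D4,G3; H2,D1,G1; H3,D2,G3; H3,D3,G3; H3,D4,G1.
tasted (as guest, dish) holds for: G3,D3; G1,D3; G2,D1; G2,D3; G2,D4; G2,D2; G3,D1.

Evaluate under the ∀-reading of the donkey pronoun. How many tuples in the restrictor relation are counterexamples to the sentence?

"him" takes "a guest" as antecedent and "it" takes "a dish"; both are donkey pronouns co-varying with the restrictor.
Strong reading: for every (h,d,g) with served(h,d,g), tasted(g,d).
Restrictor triples: (H1,D2,G1)→tasted(G1,D2) ✗  (H2,D1,G1)→tasted(G1,D1) ✗  (H2,D2,G3)→tasted(G3,D2) ✗  (H2,D4,G3)→tasted(G3,D4) ✗  (H3,D2,G3)→tasted(G3,D2) ✗  (H3,D3,G3)→tasted(G3,D3) ✓  (H3,D4,G1)→tasted(G1,D4) ✗
Counterexamples (restrictor triples failing the scope): 6.

6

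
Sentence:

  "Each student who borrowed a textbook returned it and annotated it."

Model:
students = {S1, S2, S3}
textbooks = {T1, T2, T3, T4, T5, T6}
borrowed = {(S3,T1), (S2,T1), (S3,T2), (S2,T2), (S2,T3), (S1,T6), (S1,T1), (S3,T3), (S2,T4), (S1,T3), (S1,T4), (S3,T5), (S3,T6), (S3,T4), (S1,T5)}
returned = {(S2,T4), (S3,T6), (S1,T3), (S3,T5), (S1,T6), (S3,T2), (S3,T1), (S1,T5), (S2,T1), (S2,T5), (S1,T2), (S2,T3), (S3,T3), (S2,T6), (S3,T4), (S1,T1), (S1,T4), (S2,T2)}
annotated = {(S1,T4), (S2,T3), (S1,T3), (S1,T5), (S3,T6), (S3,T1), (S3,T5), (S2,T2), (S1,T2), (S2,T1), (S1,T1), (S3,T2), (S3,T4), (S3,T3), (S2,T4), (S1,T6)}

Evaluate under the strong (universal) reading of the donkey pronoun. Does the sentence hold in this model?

True

"it" takes "a textbook" as antecedent — a donkey pronoun bound across the clause boundary.
Strong reading: for every (s,t) with borrowed(s,t), returned(s,t) ∧ annotated(s,t).
Restrictor pairs: (S1,T1) ✓  (S1,T3) ✓  (S1,T4) ✓  (S1,T5) ✓  (S1,T6) ✓  (S2,T1) ✓  (S2,T2) ✓  (S2,T3) ✓  (S2,T4) ✓  (S3,T1) ✓  (S3,T2) ✓  (S3,T3) ✓  (S3,T4) ✓  (S3,T5) ✓  (S3,T6) ✓
Every restrictor pair satisfies the scope.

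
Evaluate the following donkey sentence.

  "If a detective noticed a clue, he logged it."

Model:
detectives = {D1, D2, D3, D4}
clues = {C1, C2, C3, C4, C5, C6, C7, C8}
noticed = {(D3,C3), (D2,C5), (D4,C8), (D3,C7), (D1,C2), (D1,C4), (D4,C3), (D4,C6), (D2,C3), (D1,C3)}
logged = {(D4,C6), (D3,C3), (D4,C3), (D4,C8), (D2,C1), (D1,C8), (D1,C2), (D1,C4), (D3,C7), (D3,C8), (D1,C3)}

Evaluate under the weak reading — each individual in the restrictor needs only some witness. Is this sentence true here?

False

"it" takes "a clue" as antecedent — a donkey pronoun bound across the clause boundary.
Weak reading: every detective d with some noticed-clue has at least one noticed-clue c such that logged(d,c).
Per detective: D1:✓  D2:✗  D3:✓  D4:✓
D2 has no witness among its noticed-clues.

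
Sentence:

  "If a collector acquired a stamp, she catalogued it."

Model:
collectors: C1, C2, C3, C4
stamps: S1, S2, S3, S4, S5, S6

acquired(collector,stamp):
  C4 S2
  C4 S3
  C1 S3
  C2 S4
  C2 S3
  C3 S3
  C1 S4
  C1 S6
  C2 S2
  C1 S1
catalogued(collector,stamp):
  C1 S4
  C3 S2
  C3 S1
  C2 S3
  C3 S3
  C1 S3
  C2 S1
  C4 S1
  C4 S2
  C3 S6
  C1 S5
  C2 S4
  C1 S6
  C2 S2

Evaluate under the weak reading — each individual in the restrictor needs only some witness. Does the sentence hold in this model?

"it" takes "a stamp" as antecedent — a donkey pronoun bound across the clause boundary.
Weak reading: every collector c with some acquired-stamp has at least one acquired-stamp s such that catalogued(c,s).
Per collector: C1:✓  C2:✓  C3:✓  C4:✓
Every collector in the restrictor has a witness.

True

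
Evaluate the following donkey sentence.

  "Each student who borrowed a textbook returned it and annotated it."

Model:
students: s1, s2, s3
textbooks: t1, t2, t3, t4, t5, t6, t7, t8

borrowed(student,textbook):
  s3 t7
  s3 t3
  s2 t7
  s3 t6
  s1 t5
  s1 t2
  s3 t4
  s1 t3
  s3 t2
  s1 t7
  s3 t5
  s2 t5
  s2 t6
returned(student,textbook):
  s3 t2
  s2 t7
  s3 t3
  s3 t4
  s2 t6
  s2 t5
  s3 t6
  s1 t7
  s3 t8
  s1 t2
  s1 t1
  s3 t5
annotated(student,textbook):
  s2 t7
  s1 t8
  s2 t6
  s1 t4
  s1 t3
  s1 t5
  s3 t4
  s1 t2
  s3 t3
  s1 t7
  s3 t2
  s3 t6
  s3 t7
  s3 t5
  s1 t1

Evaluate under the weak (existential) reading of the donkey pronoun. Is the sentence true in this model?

"it" takes "a textbook" as antecedent — a donkey pronoun bound across the clause boundary.
Weak reading: every student s with some borrowed-textbook has at least one borrowed-textbook t such that returned(s,t) ∧ annotated(s,t).
Per student: s1:✓  s2:✓  s3:✓
Every student in the restrictor has a witness.

True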